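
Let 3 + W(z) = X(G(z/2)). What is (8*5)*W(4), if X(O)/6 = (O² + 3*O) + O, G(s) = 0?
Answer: -120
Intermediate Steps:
X(O) = 6*O² + 24*O (X(O) = 6*((O² + 3*O) + O) = 6*(O² + 4*O) = 6*O² + 24*O)
W(z) = -3 (W(z) = -3 + 6*0*(4 + 0) = -3 + 6*0*4 = -3 + 0 = -3)
(8*5)*W(4) = (8*5)*(-3) = 40*(-3) = -120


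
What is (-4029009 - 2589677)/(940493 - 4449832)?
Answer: 6618686/3509339 ≈ 1.8860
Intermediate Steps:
(-4029009 - 2589677)/(940493 - 4449832) = -6618686/(-3509339) = -6618686*(-1/3509339) = 6618686/3509339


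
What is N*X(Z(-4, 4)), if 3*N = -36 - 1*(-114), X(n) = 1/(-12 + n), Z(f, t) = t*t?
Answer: 13/2 ≈ 6.5000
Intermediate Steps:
Z(f, t) = t²
N = 26 (N = (-36 - 1*(-114))/3 = (-36 + 114)/3 = (⅓)*78 = 26)
N*X(Z(-4, 4)) = 26/(-12 + 4²) = 26/(-12 + 16) = 26/4 = 26*(¼) = 13/2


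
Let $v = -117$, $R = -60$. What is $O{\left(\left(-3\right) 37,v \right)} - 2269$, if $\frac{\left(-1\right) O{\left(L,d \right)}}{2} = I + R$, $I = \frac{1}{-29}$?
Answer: $- \frac{62319}{29} \approx -2148.9$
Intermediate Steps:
$I = - \frac{1}{29} \approx -0.034483$
$O{\left(L,d \right)} = \frac{3482}{29}$ ($O{\left(L,d \right)} = - 2 \left(- \frac{1}{29} - 60\right) = \left(-2\right) \left(- \frac{1741}{29}\right) = \frac{3482}{29}$)
$O{\left(\left(-3\right) 37,v \right)} - 2269 = \frac{3482}{29} - 2269 = - \frac{62319}{29}$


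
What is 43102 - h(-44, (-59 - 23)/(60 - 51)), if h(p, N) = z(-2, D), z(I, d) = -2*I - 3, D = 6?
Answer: 43101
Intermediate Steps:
z(I, d) = -3 - 2*I
h(p, N) = 1 (h(p, N) = -3 - 2*(-2) = -3 + 4 = 1)
43102 - h(-44, (-59 - 23)/(60 - 51)) = 43102 - 1*1 = 43102 - 1 = 43101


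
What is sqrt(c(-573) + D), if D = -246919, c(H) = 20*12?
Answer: I*sqrt(246679) ≈ 496.67*I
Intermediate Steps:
c(H) = 240
sqrt(c(-573) + D) = sqrt(240 - 246919) = sqrt(-246679) = I*sqrt(246679)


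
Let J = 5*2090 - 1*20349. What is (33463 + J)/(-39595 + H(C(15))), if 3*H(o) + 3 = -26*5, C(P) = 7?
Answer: -35346/59459 ≈ -0.59446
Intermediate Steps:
J = -9899 (J = 10450 - 20349 = -9899)
H(o) = -133/3 (H(o) = -1 + (-26*5)/3 = -1 + (1/3)*(-130) = -1 - 130/3 = -133/3)
(33463 + J)/(-39595 + H(C(15))) = (33463 - 9899)/(-39595 - 133/3) = 23564/(-118918/3) = 23564*(-3/118918) = -35346/59459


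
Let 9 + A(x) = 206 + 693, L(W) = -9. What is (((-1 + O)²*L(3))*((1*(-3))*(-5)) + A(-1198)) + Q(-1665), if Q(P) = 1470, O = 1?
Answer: 2360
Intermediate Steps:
A(x) = 890 (A(x) = -9 + (206 + 693) = -9 + 899 = 890)
(((-1 + O)²*L(3))*((1*(-3))*(-5)) + A(-1198)) + Q(-1665) = (((-1 + 1)²*(-9))*((1*(-3))*(-5)) + 890) + 1470 = ((0²*(-9))*(-3*(-5)) + 890) + 1470 = ((0*(-9))*15 + 890) + 1470 = (0*15 + 890) + 1470 = (0 + 890) + 1470 = 890 + 1470 = 2360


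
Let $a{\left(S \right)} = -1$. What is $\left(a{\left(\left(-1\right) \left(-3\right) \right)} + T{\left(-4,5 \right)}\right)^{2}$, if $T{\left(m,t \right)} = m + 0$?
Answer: $25$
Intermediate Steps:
$T{\left(m,t \right)} = m$
$\left(a{\left(\left(-1\right) \left(-3\right) \right)} + T{\left(-4,5 \right)}\right)^{2} = \left(-1 - 4\right)^{2} = \left(-5\right)^{2} = 25$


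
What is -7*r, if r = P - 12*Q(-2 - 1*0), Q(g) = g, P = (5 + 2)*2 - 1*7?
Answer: -217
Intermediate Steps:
P = 7 (P = 7*2 - 7 = 14 - 7 = 7)
r = 31 (r = 7 - 12*(-2 - 1*0) = 7 - 12*(-2 + 0) = 7 - 12*(-2) = 7 + 24 = 31)
-7*r = -7*31 = -217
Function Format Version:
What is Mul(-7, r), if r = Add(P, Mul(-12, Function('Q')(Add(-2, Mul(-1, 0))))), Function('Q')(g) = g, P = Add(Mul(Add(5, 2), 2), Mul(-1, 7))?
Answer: -217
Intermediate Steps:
P = 7 (P = Add(Mul(7, 2), -7) = Add(14, -7) = 7)
r = 31 (r = Add(7, Mul(-12, Add(-2, Mul(-1, 0)))) = Add(7, Mul(-12, Add(-2, 0))) = Add(7, Mul(-12, -2)) = Add(7, 24) = 31)
Mul(-7, r) = Mul(-7, 31) = -217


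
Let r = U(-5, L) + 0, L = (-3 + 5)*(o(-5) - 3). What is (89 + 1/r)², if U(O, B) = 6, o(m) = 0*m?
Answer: 286225/36 ≈ 7950.7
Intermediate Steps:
o(m) = 0
L = -6 (L = (-3 + 5)*(0 - 3) = 2*(-3) = -6)
r = 6 (r = 6 + 0 = 6)
(89 + 1/r)² = (89 + 1/6)² = (89 + ⅙)² = (535/6)² = 286225/36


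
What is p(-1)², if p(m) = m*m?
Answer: 1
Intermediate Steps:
p(m) = m²
p(-1)² = ((-1)²)² = 1² = 1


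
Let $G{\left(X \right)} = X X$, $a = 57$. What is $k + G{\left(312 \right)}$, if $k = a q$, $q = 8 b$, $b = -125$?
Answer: $40344$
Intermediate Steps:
$q = -1000$ ($q = 8 \left(-125\right) = -1000$)
$G{\left(X \right)} = X^{2}$
$k = -57000$ ($k = 57 \left(-1000\right) = -57000$)
$k + G{\left(312 \right)} = -57000 + 312^{2} = -57000 + 97344 = 40344$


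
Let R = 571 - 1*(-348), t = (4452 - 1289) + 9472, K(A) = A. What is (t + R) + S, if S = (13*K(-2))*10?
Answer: 13294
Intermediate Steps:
t = 12635 (t = 3163 + 9472 = 12635)
S = -260 (S = (13*(-2))*10 = -26*10 = -260)
R = 919 (R = 571 + 348 = 919)
(t + R) + S = (12635 + 919) - 260 = 13554 - 260 = 13294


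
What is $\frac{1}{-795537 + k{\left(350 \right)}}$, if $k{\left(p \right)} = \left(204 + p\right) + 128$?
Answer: $- \frac{1}{794855} \approx -1.2581 \cdot 10^{-6}$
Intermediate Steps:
$k{\left(p \right)} = 332 + p$
$\frac{1}{-795537 + k{\left(350 \right)}} = \frac{1}{-795537 + \left(332 + 350\right)} = \frac{1}{-795537 + 682} = \frac{1}{-794855} = - \frac{1}{794855}$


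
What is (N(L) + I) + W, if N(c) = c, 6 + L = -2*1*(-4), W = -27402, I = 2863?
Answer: -24537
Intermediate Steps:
L = 2 (L = -6 - 2*1*(-4) = -6 - 2*(-4) = -6 + 8 = 2)
(N(L) + I) + W = (2 + 2863) - 27402 = 2865 - 27402 = -24537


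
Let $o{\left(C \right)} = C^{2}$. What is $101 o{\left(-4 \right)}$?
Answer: $1616$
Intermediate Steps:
$101 o{\left(-4 \right)} = 101 \left(-4\right)^{2} = 101 \cdot 16 = 1616$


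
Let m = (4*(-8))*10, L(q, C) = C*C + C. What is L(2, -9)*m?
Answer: -23040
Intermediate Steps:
L(q, C) = C + C**2 (L(q, C) = C**2 + C = C + C**2)
m = -320 (m = -32*10 = -320)
L(2, -9)*m = -9*(1 - 9)*(-320) = -9*(-8)*(-320) = 72*(-320) = -23040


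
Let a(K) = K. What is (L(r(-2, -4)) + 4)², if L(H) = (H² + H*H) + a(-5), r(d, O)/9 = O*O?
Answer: 1719843841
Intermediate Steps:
r(d, O) = 9*O² (r(d, O) = 9*(O*O) = 9*O²)
L(H) = -5 + 2*H² (L(H) = (H² + H*H) - 5 = (H² + H²) - 5 = 2*H² - 5 = -5 + 2*H²)
(L(r(-2, -4)) + 4)² = ((-5 + 2*(9*(-4)²)²) + 4)² = ((-5 + 2*(9*16)²) + 4)² = ((-5 + 2*144²) + 4)² = ((-5 + 2*20736) + 4)² = ((-5 + 41472) + 4)² = (41467 + 4)² = 41471² = 1719843841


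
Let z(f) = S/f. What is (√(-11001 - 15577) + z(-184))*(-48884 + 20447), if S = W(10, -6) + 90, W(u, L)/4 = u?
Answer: 1848405/92 - 28437*I*√26578 ≈ 20091.0 - 4.636e+6*I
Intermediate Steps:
W(u, L) = 4*u
S = 130 (S = 4*10 + 90 = 40 + 90 = 130)
z(f) = 130/f
(√(-11001 - 15577) + z(-184))*(-48884 + 20447) = (√(-11001 - 15577) + 130/(-184))*(-48884 + 20447) = (√(-26578) + 130*(-1/184))*(-28437) = (I*√26578 - 65/92)*(-28437) = (-65/92 + I*√26578)*(-28437) = 1848405/92 - 28437*I*√26578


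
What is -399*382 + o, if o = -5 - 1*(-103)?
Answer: -152320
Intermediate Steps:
o = 98 (o = -5 + 103 = 98)
-399*382 + o = -399*382 + 98 = -152418 + 98 = -152320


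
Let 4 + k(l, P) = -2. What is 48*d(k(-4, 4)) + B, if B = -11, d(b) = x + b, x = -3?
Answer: -443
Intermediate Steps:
k(l, P) = -6 (k(l, P) = -4 - 2 = -6)
d(b) = -3 + b
48*d(k(-4, 4)) + B = 48*(-3 - 6) - 11 = 48*(-9) - 11 = -432 - 11 = -443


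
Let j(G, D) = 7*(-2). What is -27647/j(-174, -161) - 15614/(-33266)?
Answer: 459961849/232862 ≈ 1975.3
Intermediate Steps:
j(G, D) = -14
-27647/j(-174, -161) - 15614/(-33266) = -27647/(-14) - 15614/(-33266) = -27647*(-1/14) - 15614*(-1/33266) = 27647/14 + 7807/16633 = 459961849/232862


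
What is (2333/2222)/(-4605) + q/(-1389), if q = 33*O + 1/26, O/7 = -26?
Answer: 133145176174/30794136945 ≈ 4.3237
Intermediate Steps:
O = -182 (O = 7*(-26) = -182)
q = -156155/26 (q = 33*(-182) + 1/26 = -6006 + 1/26 = -156155/26 ≈ -6006.0)
(2333/2222)/(-4605) + q/(-1389) = (2333/2222)/(-4605) - 156155/26/(-1389) = (2333*(1/2222))*(-1/4605) - 156155/26*(-1/1389) = (2333/2222)*(-1/4605) + 156155/36114 = -2333/10232310 + 156155/36114 = 133145176174/30794136945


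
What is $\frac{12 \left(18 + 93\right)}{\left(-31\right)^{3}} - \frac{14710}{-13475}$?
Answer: $\frac{84055382}{80286745} \approx 1.0469$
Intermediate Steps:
$\frac{12 \left(18 + 93\right)}{\left(-31\right)^{3}} - \frac{14710}{-13475} = \frac{12 \cdot 111}{-29791} - - \frac{2942}{2695} = 1332 \left(- \frac{1}{29791}\right) + \frac{2942}{2695} = - \frac{1332}{29791} + \frac{2942}{2695} = \frac{84055382}{80286745}$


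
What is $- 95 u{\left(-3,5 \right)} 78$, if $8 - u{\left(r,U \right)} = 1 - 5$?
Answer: $-88920$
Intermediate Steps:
$u{\left(r,U \right)} = 12$ ($u{\left(r,U \right)} = 8 - \left(1 - 5\right) = 8 - -4 = 8 + 4 = 12$)
$- 95 u{\left(-3,5 \right)} 78 = \left(-95\right) 12 \cdot 78 = \left(-1140\right) 78 = -88920$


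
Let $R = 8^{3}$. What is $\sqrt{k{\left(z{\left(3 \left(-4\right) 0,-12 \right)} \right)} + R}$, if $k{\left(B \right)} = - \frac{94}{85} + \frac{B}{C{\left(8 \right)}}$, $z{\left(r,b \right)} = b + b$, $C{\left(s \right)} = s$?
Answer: $\frac{\sqrt{3669535}}{85} \approx 22.536$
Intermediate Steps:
$z{\left(r,b \right)} = 2 b$
$k{\left(B \right)} = - \frac{94}{85} + \frac{B}{8}$
$R = 512$
$\sqrt{k{\left(z{\left(3 \left(-4\right) 0,-12 \right)} \right)} + R} = \sqrt{\left(- \frac{94}{85} + \frac{2 \left(-12\right)}{8}\right) + 512} = \sqrt{\left(- \frac{94}{85} + \frac{1}{8} \left(-24\right)\right) + 512} = \sqrt{\left(- \frac{94}{85} - 3\right) + 512} = \sqrt{- \frac{349}{85} + 512} = \sqrt{\frac{43171}{85}} = \frac{\sqrt{3669535}}{85}$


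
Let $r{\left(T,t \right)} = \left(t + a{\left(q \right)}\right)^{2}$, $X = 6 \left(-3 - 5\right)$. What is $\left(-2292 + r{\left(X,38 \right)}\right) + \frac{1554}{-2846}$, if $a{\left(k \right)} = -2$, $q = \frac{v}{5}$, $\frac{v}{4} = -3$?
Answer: $- \frac{1418085}{1423} \approx -996.55$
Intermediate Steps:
$v = -12$ ($v = 4 \left(-3\right) = -12$)
$X = -48$ ($X = 6 \left(-8\right) = -48$)
$q = - \frac{12}{5} \approx -2.4$
$r{\left(T,t \right)} = \left(-2 + t\right)^{2}$ ($r{\left(T,t \right)} = \left(t - 2\right)^{2} = \left(-2 + t\right)^{2}$)
$\left(-2292 + r{\left(X,38 \right)}\right) + \frac{1554}{-2846} = \left(-2292 + \left(-2 + 38\right)^{2}\right) + \frac{1554}{-2846} = \left(-2292 + 36^{2}\right) + 1554 \left(- \frac{1}{2846}\right) = \left(-2292 + 1296\right) - \frac{777}{1423} = -996 - \frac{777}{1423} = - \frac{1418085}{1423}$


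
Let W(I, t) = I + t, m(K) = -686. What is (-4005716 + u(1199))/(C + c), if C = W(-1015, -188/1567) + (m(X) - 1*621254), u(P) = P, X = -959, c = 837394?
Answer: -2091692713/112008575 ≈ -18.674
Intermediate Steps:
C = -976170673/1567 (C = (-1015 - 188/1567) + (-686 - 1*621254) = (-1015 - 188*1/1567) + (-686 - 621254) = (-1015 - 188/1567) - 621940 = -1590693/1567 - 621940 = -976170673/1567 ≈ -6.2296e+5)
(-4005716 + u(1199))/(C + c) = (-4005716 + 1199)/(-976170673/1567 + 837394) = -4004517/336025725/1567 = -4004517*1567/336025725 = -2091692713/112008575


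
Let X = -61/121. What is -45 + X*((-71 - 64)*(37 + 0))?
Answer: 299250/121 ≈ 2473.1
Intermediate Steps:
X = -61/121 (X = -61*1/121 = -61/121 ≈ -0.50413)
-45 + X*((-71 - 64)*(37 + 0)) = -45 - 61*(-71 - 64)*(37 + 0)/121 = -45 - (-8235)*37/121 = -45 - 61/121*(-4995) = -45 + 304695/121 = 299250/121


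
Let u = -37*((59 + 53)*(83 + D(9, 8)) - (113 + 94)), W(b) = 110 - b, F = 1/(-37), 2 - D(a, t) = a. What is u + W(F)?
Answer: -11365474/37 ≈ -3.0718e+5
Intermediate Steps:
D(a, t) = 2 - a
F = -1/37 ≈ -0.027027
u = -307285 (u = -37*((59 + 53)*(83 + (2 - 1*9)) - (113 + 94)) = -37*(112*(83 + (2 - 9)) - 1*207) = -37*(112*(83 - 7) - 207) = -37*(112*76 - 207) = -37*(8512 - 207) = -37*8305 = -307285)
u + W(F) = -307285 + (110 - 1*(-1/37)) = -307285 + (110 + 1/37) = -307285 + 4071/37 = -11365474/37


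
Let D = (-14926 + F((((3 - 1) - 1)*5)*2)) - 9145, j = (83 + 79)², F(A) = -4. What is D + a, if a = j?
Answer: 2169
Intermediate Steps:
j = 26244 (j = 162² = 26244)
a = 26244
D = -24075 (D = (-14926 - 4) - 9145 = -14930 - 9145 = -24075)
D + a = -24075 + 26244 = 2169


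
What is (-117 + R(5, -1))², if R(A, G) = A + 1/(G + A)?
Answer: 199809/16 ≈ 12488.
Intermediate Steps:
R(A, G) = A + 1/(A + G)
(-117 + R(5, -1))² = (-117 + (1 + 5² + 5*(-1))/(5 - 1))² = (-117 + (1 + 25 - 5)/4)² = (-117 + (¼)*21)² = (-117 + 21/4)² = (-447/4)² = 199809/16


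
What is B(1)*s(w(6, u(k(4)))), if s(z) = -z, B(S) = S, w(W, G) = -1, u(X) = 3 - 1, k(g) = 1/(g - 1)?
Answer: 1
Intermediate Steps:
k(g) = 1/(-1 + g)
u(X) = 2
B(1)*s(w(6, u(k(4)))) = 1*(-1*(-1)) = 1*1 = 1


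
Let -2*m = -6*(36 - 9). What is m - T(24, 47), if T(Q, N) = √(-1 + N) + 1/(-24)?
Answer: 1945/24 - √46 ≈ 74.259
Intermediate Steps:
m = 81 (m = -(-3)*(36 - 9) = -(-3)*27 = -½*(-162) = 81)
T(Q, N) = -1/24 + √(-1 + N) (T(Q, N) = √(-1 + N) - 1/24 = -1/24 + √(-1 + N))
m - T(24, 47) = 81 - (-1/24 + √(-1 + 47)) = 81 - (-1/24 + √46) = 81 + (1/24 - √46) = 1945/24 - √46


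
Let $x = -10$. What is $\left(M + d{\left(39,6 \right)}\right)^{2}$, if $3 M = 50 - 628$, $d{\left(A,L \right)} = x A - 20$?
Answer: $\frac{3268864}{9} \approx 3.6321 \cdot 10^{5}$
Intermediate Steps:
$d{\left(A,L \right)} = -20 - 10 A$ ($d{\left(A,L \right)} = - 10 A - 20 = -20 - 10 A$)
$M = - \frac{578}{3}$ ($M = \frac{50 - 628}{3} = \frac{1}{3} \left(-578\right) = - \frac{578}{3} \approx -192.67$)
$\left(M + d{\left(39,6 \right)}\right)^{2} = \left(- \frac{578}{3} - 410\right)^{2} = \left(- \frac{1808}{3}\right)^{2} = \frac{3268864}{9}$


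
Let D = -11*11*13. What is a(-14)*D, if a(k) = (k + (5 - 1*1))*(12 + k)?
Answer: -31460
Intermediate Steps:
D = -1573 (D = -121*13 = -1573)
a(k) = (4 + k)*(12 + k) (a(k) = (k + (5 - 1))*(12 + k) = (k + 4)*(12 + k) = (4 + k)*(12 + k))
a(-14)*D = (48 + (-14)**2 + 16*(-14))*(-1573) = (48 + 196 - 224)*(-1573) = 20*(-1573) = -31460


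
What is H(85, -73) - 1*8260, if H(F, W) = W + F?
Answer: -8248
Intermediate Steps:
H(F, W) = F + W
H(85, -73) - 1*8260 = (85 - 73) - 1*8260 = 12 - 8260 = -8248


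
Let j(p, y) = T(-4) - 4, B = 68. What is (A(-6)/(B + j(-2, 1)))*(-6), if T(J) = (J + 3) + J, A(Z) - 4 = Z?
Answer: 12/59 ≈ 0.20339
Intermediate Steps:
A(Z) = 4 + Z
T(J) = 3 + 2*J (T(J) = (3 + J) + J = 3 + 2*J)
j(p, y) = -9 (j(p, y) = (3 + 2*(-4)) - 4 = (3 - 8) - 4 = -5 - 4 = -9)
(A(-6)/(B + j(-2, 1)))*(-6) = ((4 - 6)/(68 - 9))*(-6) = -2/59*(-6) = 12/59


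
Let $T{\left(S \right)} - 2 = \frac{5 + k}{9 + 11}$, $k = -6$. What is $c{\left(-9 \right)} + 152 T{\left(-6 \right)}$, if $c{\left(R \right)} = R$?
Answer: $\frac{1437}{5} \approx 287.4$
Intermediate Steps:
$T{\left(S \right)} = \frac{39}{20}$ ($T{\left(S \right)} = 2 + \frac{5 - 6}{9 + 11} = 2 - \frac{1}{20} = \frac{39}{20}$)
$c{\left(-9 \right)} + 152 T{\left(-6 \right)} = -9 + 152 \cdot \frac{39}{20} = -9 + \frac{1482}{5} = \frac{1437}{5}$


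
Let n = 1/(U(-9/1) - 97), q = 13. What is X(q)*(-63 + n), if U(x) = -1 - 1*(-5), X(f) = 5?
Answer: -29300/93 ≈ -315.05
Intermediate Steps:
U(x) = 4 (U(x) = -1 + 5 = 4)
n = -1/93 (n = 1/(4 - 97) = 1/(-93) = -1/93 ≈ -0.010753)
X(q)*(-63 + n) = 5*(-63 - 1/93) = 5*(-5860/93) = -29300/93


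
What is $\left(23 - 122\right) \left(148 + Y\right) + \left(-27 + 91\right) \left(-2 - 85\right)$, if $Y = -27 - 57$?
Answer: $-11904$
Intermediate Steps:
$Y = -84$
$\left(23 - 122\right) \left(148 + Y\right) + \left(-27 + 91\right) \left(-2 - 85\right) = \left(23 - 122\right) \left(148 - 84\right) + \left(-27 + 91\right) \left(-2 - 85\right) = \left(-99\right) 64 + 64 \left(-2 - 85\right) = -6336 + 64 \left(-87\right) = -6336 - 5568 = -11904$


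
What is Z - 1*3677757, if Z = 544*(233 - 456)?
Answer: -3799069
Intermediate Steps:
Z = -121312 (Z = 544*(-223) = -121312)
Z - 1*3677757 = -121312 - 1*3677757 = -121312 - 3677757 = -3799069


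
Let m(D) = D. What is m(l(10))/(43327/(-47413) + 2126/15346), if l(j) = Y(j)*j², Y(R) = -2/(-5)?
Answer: -3637999490/70512013 ≈ -51.594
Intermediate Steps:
Y(R) = ⅖ (Y(R) = -2*(-⅕) = ⅖)
l(j) = 2*j²/5
m(l(10))/(43327/(-47413) + 2126/15346) = ((⅖)*10²)/(43327/(-47413) + 2126/15346) = ((⅖)*100)/(43327*(-1/47413) + 2126*(1/15346)) = 40/(-43327/47413 + 1063/7673) = 40/(-282048052/363799949) = 40*(-363799949/282048052) = -3637999490/70512013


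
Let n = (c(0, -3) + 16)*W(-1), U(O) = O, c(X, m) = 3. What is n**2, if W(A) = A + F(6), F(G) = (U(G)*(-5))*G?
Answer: 11826721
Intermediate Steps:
F(G) = -5*G**2 (F(G) = (G*(-5))*G = (-5*G)*G = -5*G**2)
W(A) = -180 + A (W(A) = A - 5*6**2 = A - 5*36 = A - 180 = -180 + A)
n = -3439 (n = (3 + 16)*(-180 - 1) = 19*(-181) = -3439)
n**2 = (-3439)**2 = 11826721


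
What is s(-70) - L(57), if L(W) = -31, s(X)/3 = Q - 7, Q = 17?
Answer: 61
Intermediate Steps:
s(X) = 30 (s(X) = 3*(17 - 7) = 3*10 = 30)
s(-70) - L(57) = 30 - 1*(-31) = 30 + 31 = 61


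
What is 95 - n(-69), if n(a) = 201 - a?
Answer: -175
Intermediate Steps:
95 - n(-69) = 95 - (201 - 1*(-69)) = 95 - (201 + 69) = 95 - 1*270 = 95 - 270 = -175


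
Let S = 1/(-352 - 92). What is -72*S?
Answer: 6/37 ≈ 0.16216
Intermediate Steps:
S = -1/444 (S = 1/(-444) = -1/444 ≈ -0.0022523)
-72*S = -72*(-1/444) = 6/37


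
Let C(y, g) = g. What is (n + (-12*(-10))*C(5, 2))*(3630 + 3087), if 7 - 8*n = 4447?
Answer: -2115855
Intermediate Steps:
n = -555 (n = 7/8 - 1/8*4447 = 7/8 - 4447/8 = -555)
(n + (-12*(-10))*C(5, 2))*(3630 + 3087) = (-555 - 12*(-10)*2)*(3630 + 3087) = (-555 + 120*2)*6717 = (-555 + 240)*6717 = -315*6717 = -2115855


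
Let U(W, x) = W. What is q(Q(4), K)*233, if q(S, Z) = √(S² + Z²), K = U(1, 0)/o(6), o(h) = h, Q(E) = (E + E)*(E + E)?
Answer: 233*√147457/6 ≈ 14912.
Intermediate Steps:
Q(E) = 4*E² (Q(E) = (2*E)*(2*E) = 4*E²)
K = ⅙ (K = 1/6 = 1*(⅙) = ⅙ ≈ 0.16667)
q(Q(4), K)*233 = √((4*4²)² + (⅙)²)*233 = √((4*16)² + 1/36)*233 = √(64² + 1/36)*233 = √(4096 + 1/36)*233 = √(147457/36)*233 = (√147457/6)*233 = 233*√147457/6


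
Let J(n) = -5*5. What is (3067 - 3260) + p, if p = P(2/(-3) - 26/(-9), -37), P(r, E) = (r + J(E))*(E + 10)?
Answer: 422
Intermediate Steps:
J(n) = -25
P(r, E) = (-25 + r)*(10 + E) (P(r, E) = (r - 25)*(E + 10) = (-25 + r)*(10 + E))
p = 615 (p = -250 - 25*(-37) + 10*(2/(-3) - 26/(-9)) - 37*(2/(-3) - 26/(-9)) = -250 + 925 + 10*(2*(-⅓) - 26*(-⅑)) - 37*(2*(-⅓) - 26*(-⅑)) = -250 + 925 + 10*(-⅔ + 26/9) - 37*(-⅔ + 26/9) = -250 + 925 + 10*(20/9) - 37*20/9 = -250 + 925 + 200/9 - 740/9 = 615)
(3067 - 3260) + p = (3067 - 3260) + 615 = -193 + 615 = 422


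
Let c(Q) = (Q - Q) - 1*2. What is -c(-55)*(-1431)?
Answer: -2862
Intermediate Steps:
c(Q) = -2 (c(Q) = 0 - 2 = -2)
-c(-55)*(-1431) = -(-2)*(-1431) = -1*2862 = -2862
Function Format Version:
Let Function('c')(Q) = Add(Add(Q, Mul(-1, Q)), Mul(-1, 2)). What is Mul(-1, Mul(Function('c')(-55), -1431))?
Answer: -2862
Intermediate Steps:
Function('c')(Q) = -2 (Function('c')(Q) = Add(0, -2) = -2)
Mul(-1, Mul(Function('c')(-55), -1431)) = Mul(-1, Mul(-2, -1431)) = Mul(-1, 2862) = -2862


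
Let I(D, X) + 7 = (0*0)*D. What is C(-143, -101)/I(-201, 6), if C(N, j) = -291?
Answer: 291/7 ≈ 41.571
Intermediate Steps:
I(D, X) = -7 (I(D, X) = -7 + (0*0)*D = -7 + 0*D = -7 + 0 = -7)
C(-143, -101)/I(-201, 6) = -291/(-7) = -291*(-1/7) = 291/7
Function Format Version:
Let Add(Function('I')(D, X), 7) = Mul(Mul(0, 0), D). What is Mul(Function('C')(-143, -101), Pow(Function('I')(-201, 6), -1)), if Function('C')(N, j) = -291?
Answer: Rational(291, 7) ≈ 41.571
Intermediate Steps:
Function('I')(D, X) = -7 (Function('I')(D, X) = Add(-7, Mul(Mul(0, 0), D)) = Add(-7, Mul(0, D)) = Add(-7, 0) = -7)
Mul(Function('C')(-143, -101), Pow(Function('I')(-201, 6), -1)) = Mul(-291, Pow(-7, -1)) = Mul(-291, Rational(-1, 7)) = Rational(291, 7)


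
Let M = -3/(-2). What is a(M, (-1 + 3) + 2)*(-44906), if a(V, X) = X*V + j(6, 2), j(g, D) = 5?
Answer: -493966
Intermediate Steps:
M = 3/2 (M = -3*(-½) = 3/2 ≈ 1.5000)
a(V, X) = 5 + V*X (a(V, X) = X*V + 5 = V*X + 5 = 5 + V*X)
a(M, (-1 + 3) + 2)*(-44906) = (5 + 3*((-1 + 3) + 2)/2)*(-44906) = (5 + 3*(2 + 2)/2)*(-44906) = (5 + (3/2)*4)*(-44906) = (5 + 6)*(-44906) = 11*(-44906) = -493966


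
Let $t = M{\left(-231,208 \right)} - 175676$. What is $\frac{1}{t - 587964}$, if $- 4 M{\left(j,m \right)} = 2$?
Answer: $- \frac{2}{1527281} \approx -1.3095 \cdot 10^{-6}$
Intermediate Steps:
$M{\left(j,m \right)} = - \frac{1}{2}$ ($M{\left(j,m \right)} = \left(- \frac{1}{4}\right) 2 = - \frac{1}{2}$)
$t = - \frac{351353}{2}$ ($t = - \frac{1}{2} - 175676 = - \frac{351353}{2} \approx -1.7568 \cdot 10^{5}$)
$\frac{1}{t - 587964} = \frac{1}{- \frac{351353}{2} - 587964} = \frac{1}{- \frac{1527281}{2}} = - \frac{2}{1527281}$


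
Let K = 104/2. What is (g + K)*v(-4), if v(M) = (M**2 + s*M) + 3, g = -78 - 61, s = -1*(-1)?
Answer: -1305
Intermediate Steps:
K = 52 (K = 104*(1/2) = 52)
s = 1
g = -139
v(M) = 3 + M + M**2 (v(M) = (M**2 + 1*M) + 3 = (M**2 + M) + 3 = (M + M**2) + 3 = 3 + M + M**2)
(g + K)*v(-4) = (-139 + 52)*(3 - 4 + (-4)**2) = -87*(3 - 4 + 16) = -87*15 = -1305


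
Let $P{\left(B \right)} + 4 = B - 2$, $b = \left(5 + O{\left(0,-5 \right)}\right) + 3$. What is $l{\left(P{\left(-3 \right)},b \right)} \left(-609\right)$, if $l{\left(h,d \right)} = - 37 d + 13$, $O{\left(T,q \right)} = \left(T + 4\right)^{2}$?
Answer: $532875$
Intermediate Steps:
$O{\left(T,q \right)} = \left(4 + T\right)^{2}$
$b = 24$ ($b = \left(5 + \left(4 + 0\right)^{2}\right) + 3 = \left(5 + 4^{2}\right) + 3 = \left(5 + 16\right) + 3 = 21 + 3 = 24$)
$P{\left(B \right)} = -6 + B$ ($P{\left(B \right)} = -4 + \left(B - 2\right) = -4 + \left(-2 + B\right) = -6 + B$)
$l{\left(h,d \right)} = 13 - 37 d$
$l{\left(P{\left(-3 \right)},b \right)} \left(-609\right) = \left(13 - 888\right) \left(-609\right) = \left(-875\right) \left(-609\right) = 532875$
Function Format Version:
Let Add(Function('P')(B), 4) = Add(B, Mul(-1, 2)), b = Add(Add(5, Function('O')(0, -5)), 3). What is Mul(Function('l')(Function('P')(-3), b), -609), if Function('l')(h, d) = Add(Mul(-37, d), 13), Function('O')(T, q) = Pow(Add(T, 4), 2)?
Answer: 532875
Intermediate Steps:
Function('O')(T, q) = Pow(Add(4, T), 2)
b = 24 (b = Add(Add(5, Pow(Add(4, 0), 2)), 3) = Add(Add(5, Pow(4, 2)), 3) = Add(Add(5, 16), 3) = Add(21, 3) = 24)
Function('P')(B) = Add(-6, B) (Function('P')(B) = Add(-4, Add(B, Mul(-1, 2))) = Add(-4, Add(B, -2)) = Add(-4, Add(-2, B)) = Add(-6, B))
Function('l')(h, d) = Add(13, Mul(-37, d))
Mul(Function('l')(Function('P')(-3), b), -609) = Mul(Add(13, Mul(-37, 24)), -609) = Mul(Add(13, -888), -609) = Mul(-875, -609) = 532875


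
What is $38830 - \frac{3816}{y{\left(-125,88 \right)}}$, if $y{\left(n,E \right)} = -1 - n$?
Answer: $\frac{1202776}{31} \approx 38799.0$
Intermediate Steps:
$38830 - \frac{3816}{y{\left(-125,88 \right)}} = 38830 - \frac{3816}{-1 - -125} = 38830 - \frac{3816}{-1 + 125} = 38830 - \frac{3816}{124} = 38830 - \frac{954}{31} = \frac{1202776}{31}$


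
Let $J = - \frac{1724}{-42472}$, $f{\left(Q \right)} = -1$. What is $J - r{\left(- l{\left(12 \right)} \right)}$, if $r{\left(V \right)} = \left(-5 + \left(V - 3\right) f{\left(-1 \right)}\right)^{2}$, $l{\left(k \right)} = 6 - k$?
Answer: $- \frac{679121}{10618} \approx -63.959$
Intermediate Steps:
$r{\left(V \right)} = \left(-2 - V\right)^{2}$ ($r{\left(V \right)} = \left(-5 + \left(V - 3\right) \left(-1\right)\right)^{2} = \left(-5 + \left(-3 + V\right) \left(-1\right)\right)^{2} = \left(-5 - \left(-3 + V\right)\right)^{2} = \left(-2 - V\right)^{2}$)
$J = \frac{431}{10618}$ ($J = \left(-1724\right) \left(- \frac{1}{42472}\right) = \frac{431}{10618} \approx 0.040591$)
$J - r{\left(- l{\left(12 \right)} \right)} = \frac{431}{10618} - \left(2 - \left(6 - 12\right)\right)^{2} = \frac{431}{10618} - \left(2 - -6\right)^{2} = \frac{431}{10618} - \left(2 + 6\right)^{2} = \frac{431}{10618} - 8^{2} = \frac{431}{10618} - 64 = - \frac{679121}{10618}$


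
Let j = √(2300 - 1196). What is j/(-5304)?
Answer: -√69/1326 ≈ -0.0062644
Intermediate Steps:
j = 4*√69 (j = √1104 = 4*√69 ≈ 33.227)
j/(-5304) = (4*√69)/(-5304) = (4*√69)*(-1/5304) = -√69/1326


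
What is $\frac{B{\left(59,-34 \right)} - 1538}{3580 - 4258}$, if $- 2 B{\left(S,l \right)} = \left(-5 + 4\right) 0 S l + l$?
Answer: $\frac{507}{226} \approx 2.2434$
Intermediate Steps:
$B{\left(S,l \right)} = - \frac{l}{2}$ ($B{\left(S,l \right)} = - \frac{\left(-5 + 4\right) 0 S l + l}{2} = - \frac{\left(-1\right) 0 S l + l}{2} = - \frac{0 S l + l}{2} = - \frac{0 l + l}{2} = - \frac{0 + l}{2} = - \frac{l}{2}$)
$\frac{B{\left(59,-34 \right)} - 1538}{3580 - 4258} = \frac{\left(- \frac{1}{2}\right) \left(-34\right) - 1538}{3580 - 4258} = \frac{17 - 1538}{3580 - 4258} = - \frac{1521}{-678} = \left(-1521\right) \left(- \frac{1}{678}\right) = \frac{507}{226}$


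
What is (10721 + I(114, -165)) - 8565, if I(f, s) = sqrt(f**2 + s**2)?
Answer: 2156 + 3*sqrt(4469) ≈ 2356.6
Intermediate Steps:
(10721 + I(114, -165)) - 8565 = (10721 + sqrt(114**2 + (-165)**2)) - 8565 = (10721 + sqrt(12996 + 27225)) - 8565 = (10721 + sqrt(40221)) - 8565 = (10721 + 3*sqrt(4469)) - 8565 = 2156 + 3*sqrt(4469)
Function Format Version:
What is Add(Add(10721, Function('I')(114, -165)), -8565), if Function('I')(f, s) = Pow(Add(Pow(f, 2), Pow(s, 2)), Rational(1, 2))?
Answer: Add(2156, Mul(3, Pow(4469, Rational(1, 2)))) ≈ 2356.6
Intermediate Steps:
Add(Add(10721, Function('I')(114, -165)), -8565) = Add(Add(10721, Pow(Add(Pow(114, 2), Pow(-165, 2)), Rational(1, 2))), -8565) = Add(Add(10721, Pow(Add(12996, 27225), Rational(1, 2))), -8565) = Add(Add(10721, Pow(40221, Rational(1, 2))), -8565) = Add(Add(10721, Mul(3, Pow(4469, Rational(1, 2)))), -8565) = Add(2156, Mul(3, Pow(4469, Rational(1, 2))))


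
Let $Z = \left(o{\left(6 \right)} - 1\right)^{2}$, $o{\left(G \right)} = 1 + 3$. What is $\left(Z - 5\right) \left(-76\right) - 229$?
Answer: $-533$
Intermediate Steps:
$o{\left(G \right)} = 4$
$Z = 9$ ($Z = \left(4 - 1\right)^{2} = 3^{2} = 9$)
$\left(Z - 5\right) \left(-76\right) - 229 = \left(9 - 5\right) \left(-76\right) - 229 = 4 \left(-76\right) - 229 = -304 - 229 = -533$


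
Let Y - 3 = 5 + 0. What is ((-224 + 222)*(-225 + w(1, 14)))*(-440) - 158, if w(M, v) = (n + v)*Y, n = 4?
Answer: -71438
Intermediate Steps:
Y = 8 (Y = 3 + (5 + 0) = 3 + 5 = 8)
w(M, v) = 32 + 8*v (w(M, v) = (4 + v)*8 = 32 + 8*v)
((-224 + 222)*(-225 + w(1, 14)))*(-440) - 158 = ((-224 + 222)*(-225 + (32 + 8*14)))*(-440) - 158 = -2*(-225 + (32 + 112))*(-440) - 158 = -2*(-225 + 144)*(-440) - 158 = -2*(-81)*(-440) - 158 = 162*(-440) - 158 = -71280 - 158 = -71438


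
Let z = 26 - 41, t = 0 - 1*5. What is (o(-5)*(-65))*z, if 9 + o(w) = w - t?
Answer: -8775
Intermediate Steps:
t = -5 (t = 0 - 5 = -5)
z = -15
o(w) = -4 + w (o(w) = -9 + (w - 1*(-5)) = -9 + (w + 5) = -9 + (5 + w) = -4 + w)
(o(-5)*(-65))*z = ((-4 - 5)*(-65))*(-15) = -9*(-65)*(-15) = 585*(-15) = -8775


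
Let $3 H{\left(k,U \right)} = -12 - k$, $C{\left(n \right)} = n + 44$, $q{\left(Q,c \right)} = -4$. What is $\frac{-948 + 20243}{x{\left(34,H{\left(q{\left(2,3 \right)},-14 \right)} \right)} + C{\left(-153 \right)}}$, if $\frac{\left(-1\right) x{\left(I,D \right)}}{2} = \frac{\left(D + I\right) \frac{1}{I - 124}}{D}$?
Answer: $- \frac{3473100}{19667} \approx -176.6$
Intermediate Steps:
$C{\left(n \right)} = 44 + n$
$H{\left(k,U \right)} = -4 - \frac{k}{3}$ ($H{\left(k,U \right)} = \frac{-12 - k}{3} = -4 - \frac{k}{3}$)
$x{\left(I,D \right)} = - \frac{2 \left(D + I\right)}{D \left(-124 + I\right)}$ ($x{\left(I,D \right)} = - 2 \frac{\left(D + I\right) \frac{1}{I - 124}}{D} = - 2 \frac{\left(D + I\right) \frac{1}{-124 + I}}{D} = - 2 \frac{\frac{1}{-124 + I} \left(D + I\right)}{D} = - 2 \frac{D + I}{D \left(-124 + I\right)} = - \frac{2 \left(D + I\right)}{D \left(-124 + I\right)}$)
$\frac{-948 + 20243}{x{\left(34,H{\left(q{\left(2,3 \right)},-14 \right)} \right)} + C{\left(-153 \right)}} = \frac{-948 + 20243}{\frac{2 \left(- (-4 - - \frac{4}{3}) - 34\right)}{\left(-4 - - \frac{4}{3}\right) \left(-124 + 34\right)} + \left(44 - 153\right)} = \frac{19295}{\frac{2 \left(- (-4 + \frac{4}{3}) - 34\right)}{\left(-4 + \frac{4}{3}\right) \left(-90\right)} - 109} = \frac{19295}{2 \frac{1}{- \frac{8}{3}} \left(- \frac{1}{90}\right) \left(\left(-1\right) \left(- \frac{8}{3}\right) - 34\right) - 109} = \frac{19295}{2 \left(- \frac{3}{8}\right) \left(- \frac{1}{90}\right) \left(\frac{8}{3} - 34\right) - 109} = \frac{19295}{2 \left(- \frac{3}{8}\right) \left(- \frac{1}{90}\right) \left(- \frac{94}{3}\right) - 109} = \frac{19295}{- \frac{47}{180} - 109} = \frac{19295}{- \frac{19667}{180}} = 19295 \left(- \frac{180}{19667}\right) = - \frac{3473100}{19667}$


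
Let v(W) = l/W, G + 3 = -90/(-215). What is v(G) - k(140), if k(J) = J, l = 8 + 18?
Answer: -16658/111 ≈ -150.07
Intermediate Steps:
l = 26
G = -111/43 (G = -3 - 90/(-215) = -3 - 90*(-1/215) = -3 + 18/43 = -111/43 ≈ -2.5814)
v(W) = 26/W
v(G) - k(140) = 26/(-111/43) - 1*140 = 26*(-43/111) - 140 = -1118/111 - 140 = -16658/111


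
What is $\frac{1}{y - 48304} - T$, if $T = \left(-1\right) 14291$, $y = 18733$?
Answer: $\frac{422599160}{29571} \approx 14291.0$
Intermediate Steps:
$T = -14291$
$\frac{1}{y - 48304} - T = \frac{1}{18733 - 48304} - -14291 = \frac{1}{-29571} + 14291 = - \frac{1}{29571} + 14291 = \frac{422599160}{29571}$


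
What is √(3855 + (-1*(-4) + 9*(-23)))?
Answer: 2*√913 ≈ 60.432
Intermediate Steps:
√(3855 + (-1*(-4) + 9*(-23))) = √(3855 + (4 - 207)) = √(3855 - 203) = √3652 = 2*√913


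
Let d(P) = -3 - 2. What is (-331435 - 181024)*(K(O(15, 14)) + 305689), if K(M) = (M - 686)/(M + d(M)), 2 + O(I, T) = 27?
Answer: -3132722849621/20 ≈ -1.5664e+11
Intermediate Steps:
O(I, T) = 25 (O(I, T) = -2 + 27 = 25)
d(P) = -5
K(M) = (-686 + M)/(-5 + M) (K(M) = (M - 686)/(M - 5) = (-686 + M)/(-5 + M))
(-331435 - 181024)*(K(O(15, 14)) + 305689) = (-331435 - 181024)*((-686 + 25)/(-5 + 25) + 305689) = -512459*(-661/20 + 305689) = -512459*6113119/20 = -3132722849621/20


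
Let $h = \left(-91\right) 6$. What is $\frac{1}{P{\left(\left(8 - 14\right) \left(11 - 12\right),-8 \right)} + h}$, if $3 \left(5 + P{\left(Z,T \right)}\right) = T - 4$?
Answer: $- \frac{1}{555} \approx -0.0018018$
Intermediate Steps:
$h = -546$
$P{\left(Z,T \right)} = - \frac{19}{3} + \frac{T}{3}$ ($P{\left(Z,T \right)} = -5 + \frac{T - 4}{3} = -5 + \frac{-4 + T}{3} = -5 + \left(- \frac{4}{3} + \frac{T}{3}\right) = - \frac{19}{3} + \frac{T}{3}$)
$\frac{1}{P{\left(\left(8 - 14\right) \left(11 - 12\right),-8 \right)} + h} = \frac{1}{\left(- \frac{19}{3} + \frac{1}{3} \left(-8\right)\right) - 546} = \frac{1}{\left(- \frac{19}{3} - \frac{8}{3}\right) - 546} = \frac{1}{-9 - 546} = \frac{1}{-555} = - \frac{1}{555}$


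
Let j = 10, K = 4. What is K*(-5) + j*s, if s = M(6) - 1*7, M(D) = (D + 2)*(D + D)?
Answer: 870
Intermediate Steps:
M(D) = 2*D*(2 + D) (M(D) = (2 + D)*(2*D) = 2*D*(2 + D))
s = 89 (s = 2*6*(2 + 6) - 1*7 = 2*6*8 - 7 = 96 - 7 = 89)
K*(-5) + j*s = 4*(-5) + 10*89 = -20 + 890 = 870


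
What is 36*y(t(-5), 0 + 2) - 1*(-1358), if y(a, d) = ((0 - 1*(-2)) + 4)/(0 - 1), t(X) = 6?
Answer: 1142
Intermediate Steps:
y(a, d) = -6 (y(a, d) = ((0 + 2) + 4)/(-1) = (2 + 4)*(-1) = 6*(-1) = -6)
36*y(t(-5), 0 + 2) - 1*(-1358) = 36*(-6) - 1*(-1358) = -216 + 1358 = 1142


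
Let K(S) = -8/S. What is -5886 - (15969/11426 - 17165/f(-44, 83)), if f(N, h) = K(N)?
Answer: 505715345/5713 ≈ 88520.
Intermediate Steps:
f(N, h) = -8/N
-5886 - (15969/11426 - 17165/f(-44, 83)) = -5886 - (15969/11426 - 17165/((-8/(-44)))) = -5886 - (15969*(1/11426) - 17165/((-8*(-1/44)))) = -5886 - (15969/11426 - 17165/2/11) = -5886 - (15969/11426 - 17165*11/2) = -5886 - (15969/11426 - 188815/2) = -5886 - 1*(-539342063/5713) = -5886 + 539342063/5713 = 505715345/5713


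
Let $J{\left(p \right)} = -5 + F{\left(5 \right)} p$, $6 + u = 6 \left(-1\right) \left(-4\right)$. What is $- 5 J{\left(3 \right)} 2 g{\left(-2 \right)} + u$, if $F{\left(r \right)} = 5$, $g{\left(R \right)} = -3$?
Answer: $318$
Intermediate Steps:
$u = 18$ ($u = -6 + 6 \left(-1\right) \left(-4\right) = -6 - -24 = -6 + 24 = 18$)
$J{\left(p \right)} = -5 + 5 p$
$- 5 J{\left(3 \right)} 2 g{\left(-2 \right)} + u = - 5 \left(-5 + 5 \cdot 3\right) 2 \left(-3\right) + 18 = - 5 \left(-5 + 15\right) \left(-6\right) + 18 = \left(-5\right) 10 \left(-6\right) + 18 = \left(-50\right) \left(-6\right) + 18 = 300 + 18 = 318$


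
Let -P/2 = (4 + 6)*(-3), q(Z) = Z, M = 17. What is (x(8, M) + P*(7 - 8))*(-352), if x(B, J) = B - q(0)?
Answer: 18304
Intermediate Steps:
P = 60 (P = -2*(4 + 6)*(-3) = -20*(-3) = -2*(-30) = 60)
x(B, J) = B (x(B, J) = B - 1*0 = B + 0 = B)
(x(8, M) + P*(7 - 8))*(-352) = (8 + 60*(7 - 8))*(-352) = (8 + 60*(-1))*(-352) = (8 - 60)*(-352) = -52*(-352) = 18304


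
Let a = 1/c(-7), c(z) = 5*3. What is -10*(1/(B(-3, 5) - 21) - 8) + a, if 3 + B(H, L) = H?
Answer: 10859/135 ≈ 80.437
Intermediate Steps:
B(H, L) = -3 + H
c(z) = 15
a = 1/15 ≈ 0.066667
-10*(1/(B(-3, 5) - 21) - 8) + a = -10*(1/((-3 - 3) - 21) - 8) + 1/15 = -10*(1/(-6 - 21) - 8) + 1/15 = -10*(1/(-27) - 8) + 1/15 = -10*(-1/27 - 8) + 1/15 = -10*(-217/27) + 1/15 = 2170/27 + 1/15 = 10859/135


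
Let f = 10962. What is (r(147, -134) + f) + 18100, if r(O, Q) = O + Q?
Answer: 29075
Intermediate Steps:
(r(147, -134) + f) + 18100 = ((147 - 134) + 10962) + 18100 = (13 + 10962) + 18100 = 10975 + 18100 = 29075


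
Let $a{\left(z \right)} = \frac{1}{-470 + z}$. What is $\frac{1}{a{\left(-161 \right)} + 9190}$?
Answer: $\frac{631}{5798889} \approx 0.00010881$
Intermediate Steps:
$\frac{1}{a{\left(-161 \right)} + 9190} = \frac{1}{\frac{1}{-470 - 161} + 9190} = \frac{1}{\frac{1}{-631} + 9190} = \frac{1}{- \frac{1}{631} + 9190} = \frac{1}{\frac{5798889}{631}} = \frac{631}{5798889}$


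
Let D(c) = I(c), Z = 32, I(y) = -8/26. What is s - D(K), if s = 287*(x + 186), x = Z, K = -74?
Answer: 813362/13 ≈ 62566.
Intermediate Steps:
I(y) = -4/13 (I(y) = -8*1/26 = -4/13)
D(c) = -4/13
x = 32
s = 62566 (s = 287*(32 + 186) = 287*218 = 62566)
s - D(K) = 62566 - 1*(-4/13) = 62566 + 4/13 = 813362/13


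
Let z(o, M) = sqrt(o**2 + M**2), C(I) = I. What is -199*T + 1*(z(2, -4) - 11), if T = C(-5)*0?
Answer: -11 + 2*sqrt(5) ≈ -6.5279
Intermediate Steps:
z(o, M) = sqrt(M**2 + o**2)
T = 0 (T = -5*0 = 0)
-199*T + 1*(z(2, -4) - 11) = -199*0 + 1*(sqrt((-4)**2 + 2**2) - 11) = 0 + 1*(sqrt(16 + 4) - 11) = 0 + 1*(sqrt(20) - 11) = 0 + 1*(2*sqrt(5) - 11) = 0 + 1*(-11 + 2*sqrt(5)) = 0 + (-11 + 2*sqrt(5)) = -11 + 2*sqrt(5)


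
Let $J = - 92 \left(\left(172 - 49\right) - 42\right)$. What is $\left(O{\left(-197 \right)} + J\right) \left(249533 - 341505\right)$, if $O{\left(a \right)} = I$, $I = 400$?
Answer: $648586544$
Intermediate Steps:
$J = -7452$ ($J = - 92 \left(123 - 42\right) = \left(-92\right) 81 = -7452$)
$O{\left(a \right)} = 400$
$\left(O{\left(-197 \right)} + J\right) \left(249533 - 341505\right) = \left(400 - 7452\right) \left(249533 - 341505\right) = \left(-7052\right) \left(-91972\right) = 648586544$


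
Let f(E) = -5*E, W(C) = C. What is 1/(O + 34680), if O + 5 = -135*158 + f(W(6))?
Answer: 1/13315 ≈ 7.5103e-5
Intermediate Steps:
O = -21365 (O = -5 + (-135*158 - 5*6) = -5 + (-21330 - 30) = -5 - 21360 = -21365)
1/(O + 34680) = 1/(-21365 + 34680) = 1/13315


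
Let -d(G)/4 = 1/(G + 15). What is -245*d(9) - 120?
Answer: -475/6 ≈ -79.167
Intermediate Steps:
d(G) = -4/(15 + G) (d(G) = -4/(G + 15) = -4/(15 + G))
-245*d(9) - 120 = -(-980)/(15 + 9) - 120 = -(-980)/24 - 120 = -245*(-⅙) - 120 = 245/6 - 120 = -475/6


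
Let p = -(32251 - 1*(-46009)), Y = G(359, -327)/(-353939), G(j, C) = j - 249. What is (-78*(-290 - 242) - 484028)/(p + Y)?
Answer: 78314666774/13849633125 ≈ 5.6546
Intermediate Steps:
G(j, C) = -249 + j
Y = -110/353939 (Y = (-249 + 359)/(-353939) = 110*(-1/353939) = -110/353939 ≈ -0.00031079)
p = -78260 (p = -(32251 + 46009) = -1*78260 = -78260)
(-78*(-290 - 242) - 484028)/(p + Y) = (-78*(-290 - 242) - 484028)/(-78260 - 110/353939) = (-78*(-532) - 484028)/(-27699266250/353939) = (41496 - 484028)*(-353939/27699266250) = -442532*(-353939/27699266250) = 78314666774/13849633125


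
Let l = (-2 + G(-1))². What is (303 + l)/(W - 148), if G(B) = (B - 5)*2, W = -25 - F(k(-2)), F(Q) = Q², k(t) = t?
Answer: -499/177 ≈ -2.8192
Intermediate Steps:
W = -29 (W = -25 - 1*(-2)² = -25 - 1*4 = -25 - 4 = -29)
G(B) = -10 + 2*B (G(B) = (-5 + B)*2 = -10 + 2*B)
l = 196 (l = (-2 + (-10 + 2*(-1)))² = (-2 + (-10 - 2))² = (-2 - 12)² = (-14)² = 196)
(303 + l)/(W - 148) = (303 + 196)/(-29 - 148) = 499/(-177) = 499*(-1/177) = -499/177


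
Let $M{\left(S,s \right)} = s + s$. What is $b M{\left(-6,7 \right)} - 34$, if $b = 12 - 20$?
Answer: $-146$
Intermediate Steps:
$M{\left(S,s \right)} = 2 s$
$b = -8$
$b M{\left(-6,7 \right)} - 34 = - 8 \cdot 2 \cdot 7 - 34 = \left(-8\right) 14 - 34 = -112 - 34 = -146$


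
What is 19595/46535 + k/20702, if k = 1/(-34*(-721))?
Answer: 1988848726239/4723198522196 ≈ 0.42108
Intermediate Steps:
k = 1/24514 ≈ 4.0793e-5
19595/46535 + k/20702 = 19595/46535 + (1/24514)/20702 = 19595*(1/46535) + (1/24514)*(1/20702) = 3919/9307 + 1/507488828 = 1988848726239/4723198522196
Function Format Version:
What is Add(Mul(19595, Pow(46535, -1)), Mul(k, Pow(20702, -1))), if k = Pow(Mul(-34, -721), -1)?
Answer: Rational(1988848726239, 4723198522196) ≈ 0.42108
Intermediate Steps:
k = Rational(1, 24514) (k = Pow(24514, -1) = Rational(1, 24514) ≈ 4.0793e-5)
Add(Mul(19595, Pow(46535, -1)), Mul(k, Pow(20702, -1))) = Add(Mul(19595, Pow(46535, -1)), Mul(Rational(1, 24514), Pow(20702, -1))) = Add(Mul(19595, Rational(1, 46535)), Mul(Rational(1, 24514), Rational(1, 20702))) = Add(Rational(3919, 9307), Rational(1, 507488828)) = Rational(1988848726239, 4723198522196)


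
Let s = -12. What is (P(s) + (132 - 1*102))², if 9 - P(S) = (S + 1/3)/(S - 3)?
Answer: 118336/81 ≈ 1460.9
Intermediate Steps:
P(S) = 9 - (⅓ + S)/(-3 + S) (P(S) = 9 - (S + 1/3)/(S - 3) = 9 - (S + ⅓)/(-3 + S) = 9 - (⅓ + S)/(-3 + S))
(P(s) + (132 - 1*102))² = (2*(-41 + 12*(-12))/(3*(-3 - 12)) + (132 - 1*102))² = ((⅔)*(-41 - 144)/(-15) + (132 - 102))² = ((⅔)*(-1/15)*(-185) + 30)² = (74/9 + 30)² = (344/9)² = 118336/81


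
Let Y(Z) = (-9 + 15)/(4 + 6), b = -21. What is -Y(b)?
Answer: -3/5 ≈ -0.60000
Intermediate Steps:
Y(Z) = 3/5 (Y(Z) = 6/10 = 6*(1/10) = 3/5)
-Y(b) = -1*3/5 = -3/5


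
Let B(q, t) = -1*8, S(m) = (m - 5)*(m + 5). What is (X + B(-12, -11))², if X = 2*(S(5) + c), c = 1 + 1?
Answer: 16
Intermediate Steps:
c = 2
S(m) = (-5 + m)*(5 + m)
X = 4 (X = 2*((-25 + 5²) + 2) = 2*((-25 + 25) + 2) = 2*(0 + 2) = 2*2 = 4)
B(q, t) = -8
(X + B(-12, -11))² = (4 - 8)² = (-4)² = 16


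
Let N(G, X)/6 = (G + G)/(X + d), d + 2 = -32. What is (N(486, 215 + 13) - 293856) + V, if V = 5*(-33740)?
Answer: -44865016/97 ≈ -4.6253e+5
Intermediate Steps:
d = -34 (d = -2 - 32 = -34)
N(G, X) = 12*G/(-34 + X) (N(G, X) = 6*((G + G)/(X - 34)) = 6*((2*G)/(-34 + X)) = 6*(2*G/(-34 + X)) = 12*G/(-34 + X))
V = -168700
(N(486, 215 + 13) - 293856) + V = (12*486/(-34 + (215 + 13)) - 293856) - 168700 = (12*486/(-34 + 228) - 293856) - 168700 = (12*486/194 - 293856) - 168700 = (12*486*(1/194) - 293856) - 168700 = (2916/97 - 293856) - 168700 = -28501116/97 - 168700 = -44865016/97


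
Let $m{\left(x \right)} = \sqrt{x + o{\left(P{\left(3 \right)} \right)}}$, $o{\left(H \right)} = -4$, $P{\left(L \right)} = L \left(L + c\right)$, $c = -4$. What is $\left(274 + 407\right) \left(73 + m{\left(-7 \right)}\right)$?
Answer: $49713 + 681 i \sqrt{11} \approx 49713.0 + 2258.6 i$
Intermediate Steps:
$P{\left(L \right)} = L \left(-4 + L\right)$ ($P{\left(L \right)} = L \left(L - 4\right) = L \left(-4 + L\right)$)
$m{\left(x \right)} = \sqrt{-4 + x}$ ($m{\left(x \right)} = \sqrt{x - 4} = \sqrt{-4 + x}$)
$\left(274 + 407\right) \left(73 + m{\left(-7 \right)}\right) = \left(274 + 407\right) \left(73 + \sqrt{-4 - 7}\right) = 681 \left(73 + \sqrt{-11}\right) = 681 \left(73 + i \sqrt{11}\right) = 49713 + 681 i \sqrt{11}$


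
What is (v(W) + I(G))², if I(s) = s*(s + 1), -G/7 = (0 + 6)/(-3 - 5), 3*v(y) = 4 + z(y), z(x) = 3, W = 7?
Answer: 2845969/2304 ≈ 1235.2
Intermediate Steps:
v(y) = 7/3 (v(y) = (4 + 3)/3 = (⅓)*7 = 7/3)
G = 21/4 (G = -7*(0 + 6)/(-3 - 5) = -42/(-8) = -42*(-1)/8 = -7*(-¾) = 21/4 ≈ 5.2500)
I(s) = s*(1 + s)
(v(W) + I(G))² = (7/3 + 21*(1 + 21/4)/4)² = (7/3 + (21/4)*(25/4))² = (7/3 + 525/16)² = (1687/48)² = 2845969/2304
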